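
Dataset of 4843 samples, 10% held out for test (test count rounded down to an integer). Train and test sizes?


Test = ⌊4843·10/100⌋ = 484
Train = 4843 - 484 = 4359

Train: 4359, Test: 484


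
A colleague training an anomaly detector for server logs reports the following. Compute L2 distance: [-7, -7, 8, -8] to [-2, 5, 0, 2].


d = √((-7+ 2)² + (-7-5)² + (8-0)² + (-8-2)²)
  = √(25 + 144 + 64 + 100)
  = √333 = 18.2483

18.2483


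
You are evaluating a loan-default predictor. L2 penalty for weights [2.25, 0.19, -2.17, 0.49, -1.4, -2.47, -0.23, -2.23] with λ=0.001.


‖w‖₂² = (2.25)² + (0.19)² + (-2.17)² + (0.49)² + (-1.4)² + (-2.47)² + (-0.23)² + (-2.23)²
     = 5.0625 + 0.0361 + 4.7089 + 0.2401 + 1.96 + 6.1009 + 0.0529 + 4.9729
     = 23.1343
λ·‖w‖₂² = 0.001·23.1343 = 0.023134

0.023134


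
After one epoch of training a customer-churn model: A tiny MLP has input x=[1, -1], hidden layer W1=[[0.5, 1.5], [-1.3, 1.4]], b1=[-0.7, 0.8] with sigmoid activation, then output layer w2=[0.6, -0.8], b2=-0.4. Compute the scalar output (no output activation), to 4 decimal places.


z1[0] = (0.5)·(1) + (1.5)·(-1) - 0.7 = -1.7
z1[1] = (-1.3)·(1) + (1.4)·(-1) + 0.8 = -1.9
h = sigmoid(z1) = [0.1545, 0.1301]
output = (0.6)·(0.1545) + (-0.8)·(0.1301) - 0.4 = -0.4114

-0.4114


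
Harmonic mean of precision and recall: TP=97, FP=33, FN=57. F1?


Precision = 97/130 = 0.7462
Recall = 97/154 = 0.6299
F1 = 2·P·R/(P+R) = 2·TP/(2·TP+FP+FN) = 194/(194+33+57) = 194/284 = 0.6831

0.6831


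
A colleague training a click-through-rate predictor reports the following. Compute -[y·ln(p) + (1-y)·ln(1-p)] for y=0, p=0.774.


BCE = -[y·ln(p) + (1-y)·ln(1-p)]
= -0 - 1·ln(1-0.774)
= -ln(0.226) = 1.4872

1.4872


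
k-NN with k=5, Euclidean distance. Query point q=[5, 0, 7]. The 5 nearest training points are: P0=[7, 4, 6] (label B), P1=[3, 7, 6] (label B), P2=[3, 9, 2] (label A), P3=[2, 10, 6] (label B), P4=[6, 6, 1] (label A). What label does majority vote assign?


d(q,P0) = 4.5826  (label B)
d(q,P1) = 7.3485  (label B)
d(q,P2) = 10.4881  (label A)
d(q,P3) = 10.4881  (label B)
d(q,P4) = 8.544  (label A)
Votes: A=2, B=3
Majority → B

B


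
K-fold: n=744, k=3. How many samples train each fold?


Fold size = 744/3 = 248
Training per fold = 744 - 248 = 496

496


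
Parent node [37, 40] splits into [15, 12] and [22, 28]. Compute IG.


Parent = [37, 40], H_parent = 0.9989
H_left = 0.9911 (n=27), H_right = 0.9896 (n=50)
H_children = (27/77)·0.9911 + (50/77)·0.9896 = 0.9901
IG = 0.9989 - 0.9901 = 0.0088

0.0088


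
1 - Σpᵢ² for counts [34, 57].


Probabilities: [34/91, 57/91] ≈ [0.3736, 0.6264]
Σpᵢ² = (1156 + 3249)/91² = 4405/8281
Gini = 1 - Σpᵢ² = 1 - 4405/8281 = 0.4681

0.4681


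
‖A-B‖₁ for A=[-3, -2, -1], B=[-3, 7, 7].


d = |-3+ 3| + |-2-7| + |-1-7|
  = 0 + 9 + 8
  = 17

17


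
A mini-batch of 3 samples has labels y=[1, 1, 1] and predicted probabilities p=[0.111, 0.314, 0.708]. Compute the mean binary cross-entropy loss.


L[0] = -ln(0.111) = 2.1982
L[1] = -ln(0.314) = 1.1584
L[2] = -ln(0.708) = 0.3453
mean = (2.1982 + 1.1584 + 0.3453)/3 = 1.234

1.234


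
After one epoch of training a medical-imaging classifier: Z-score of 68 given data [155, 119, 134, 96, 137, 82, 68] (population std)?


μ = 113, σ = 29.5006
z = (68 - 113)/29.5006 = -1.5254

-1.5254


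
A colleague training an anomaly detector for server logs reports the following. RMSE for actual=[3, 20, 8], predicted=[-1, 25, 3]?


MSE = 66/3 = 22
RMSE = √(66/3) = 4.6904

4.6904


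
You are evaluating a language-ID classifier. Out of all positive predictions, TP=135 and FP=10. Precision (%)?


Precision = TP/(TP+FP)
= 135/(135+10)
= 135/145 = 93.1%

93.1%


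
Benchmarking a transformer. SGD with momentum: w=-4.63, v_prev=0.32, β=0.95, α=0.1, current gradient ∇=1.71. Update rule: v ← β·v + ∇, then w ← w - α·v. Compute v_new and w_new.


v_new = 0.95·0.32 + 1.71 = 0.304 + 1.71 = 2.014
w_new = -4.63 - 0.1·2.014 = -4.63 - 0.2014 = -4.8314

v_new=2.014, w_new=-4.8314


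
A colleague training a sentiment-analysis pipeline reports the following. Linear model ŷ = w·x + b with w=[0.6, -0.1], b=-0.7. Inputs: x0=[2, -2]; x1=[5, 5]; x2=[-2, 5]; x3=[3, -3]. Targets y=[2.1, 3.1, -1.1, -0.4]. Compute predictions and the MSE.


ŷ0 = (0.6)·(2) + (-0.1)·(-2) - 0.7 = 0.7
ŷ1 = (0.6)·(5) + (-0.1)·(5) - 0.7 = 1.8
ŷ2 = (0.6)·(-2) + (-0.1)·(5) - 0.7 = -2.4
ŷ3 = (0.6)·(3) + (-0.1)·(-3) - 0.7 = 1.4
errors² = [1.96, 1.69, 1.69, 3.24]
MSE = 8.5800/4 = 2.145

2.145


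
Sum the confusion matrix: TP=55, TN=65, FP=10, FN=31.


Total = TP + TN + FP + FN
= 55 + 65 + 10 + 31
= 161
(Predicted positive: 65, predicted negative: 96)

161


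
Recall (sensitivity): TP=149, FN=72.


Recall = TP/(TP+FN)
= 149/(149+72)
= 149/221 = 67.42%

67.42%


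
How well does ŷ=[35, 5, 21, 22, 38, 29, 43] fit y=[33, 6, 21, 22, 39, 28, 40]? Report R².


ȳ = 27
SS_res = Σ(y-ŷ)² = 16
SS_tot = Σ(y-ȳ)² = 852
R² = 1 - SS_res/SS_tot = 1 - 0.0188 = 0.9812

0.9812


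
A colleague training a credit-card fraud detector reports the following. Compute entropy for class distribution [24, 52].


Probabilities: [24/76, 52/76] ≈ [0.3158, 0.6842]
H = -((24/76)·log₂(24/76) + (52/76)·log₂(52/76))
  = 0.8997 bits

0.8997 bits


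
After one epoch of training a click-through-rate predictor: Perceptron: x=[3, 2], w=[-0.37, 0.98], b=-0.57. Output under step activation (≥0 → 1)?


z = (3)·(-0.37) + (2)·(0.98) - 0.57
  = 0.28
step(z) = 1 (z≥0)

1


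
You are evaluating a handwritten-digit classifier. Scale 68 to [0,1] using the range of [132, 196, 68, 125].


min=68, max=196
(68-68)/(196-68) = 0/128 = 0.0

0.0


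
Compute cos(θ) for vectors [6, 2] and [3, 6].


A·B = 6·3 + 2·6 = 30
‖A‖ = √40 = 6.3246, ‖B‖ = √45 = 6.7082
cos = 30/(√40·√45) = 30/√1800 = 0.7071

0.7071


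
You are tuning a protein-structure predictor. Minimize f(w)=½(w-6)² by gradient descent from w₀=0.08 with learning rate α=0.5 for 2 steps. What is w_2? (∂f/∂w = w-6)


step 1: grad = 0.08-6 = -5.92; w = 0.08 - 0.5·(-5.92) = 3.04
step 2: grad = 3.04-6 = -2.96; w = 3.04 - 0.5·(-2.96) = 4.52

4.52


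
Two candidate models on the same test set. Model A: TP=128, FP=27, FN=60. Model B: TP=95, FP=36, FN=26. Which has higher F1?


Model A: P=128/155=0.8258, R=128/188=0.6809, F1=2PR/(P+R)=2TP/(2TP+FP+FN)=256/343=0.7464
Model B: P=95/131=0.7252, R=95/121=0.7851, F1=2PR/(P+R)=2TP/(2TP+FP+FN)=190/252=0.754
0.7464 < 0.754 → Model B

Model B


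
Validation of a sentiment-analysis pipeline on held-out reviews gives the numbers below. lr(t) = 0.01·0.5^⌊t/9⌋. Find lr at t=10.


n_drops = ⌊10/9⌋ = 1
lr = 0.01·0.5^1 = 0.01·0.5 = 0.005

0.005


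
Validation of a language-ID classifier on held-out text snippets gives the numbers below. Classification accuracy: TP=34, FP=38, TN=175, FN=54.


Accuracy = (TP+TN)/(TP+TN+FP+FN)
= (34+175)/(301)
= 209/301 = 69.44%

69.44%


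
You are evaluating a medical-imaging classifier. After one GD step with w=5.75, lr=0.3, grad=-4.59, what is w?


w_new = w - α·∇
= 5.75 - 0.3·-4.59
= 5.75 + 1.377
= 7.127

7.127


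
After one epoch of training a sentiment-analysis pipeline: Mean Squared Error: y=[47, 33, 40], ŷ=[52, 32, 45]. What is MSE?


Squared errors: (47-52)²=25, (33-32)²=1, (40-45)²=25
Sum = 51
MSE = 51/3 = 17

17


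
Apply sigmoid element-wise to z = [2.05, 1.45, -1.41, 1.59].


σ(2.05) = 1/(1+e^-2.05) = 0.8859
σ(1.45) = 1/(1+e^-1.45) = 0.81
σ(-1.41) = 1/(1+e^1.41) = 0.1962
σ(1.59) = 1/(1+e^-1.59) = 0.8306
result = [0.8859, 0.81, 0.1962, 0.8306]

[0.8859, 0.81, 0.1962, 0.8306]


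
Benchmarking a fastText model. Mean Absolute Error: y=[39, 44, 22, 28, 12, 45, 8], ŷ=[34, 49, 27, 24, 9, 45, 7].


Absolute errors: |39-34|=5, |44-49|=5, |22-27|=5, |28-24|=4, |12-9|=3, |45-45|=0, |8-7|=1
Sum = 23
MAE = 23/7 = 23/7

23/7


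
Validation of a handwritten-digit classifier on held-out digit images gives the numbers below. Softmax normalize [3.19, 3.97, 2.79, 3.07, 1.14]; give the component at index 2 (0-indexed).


Exponentials: e^3.19=24.2884, e^3.97=52.9845, e^2.79=16.281, e^3.07=21.5419, e^1.14=3.1268
Sum = 118.2226
Softmax = [0.2054, 0.4482, 0.1377, 0.1822, 0.0264]
p[2] = 16.281/118.2226 = 0.1377

0.1377


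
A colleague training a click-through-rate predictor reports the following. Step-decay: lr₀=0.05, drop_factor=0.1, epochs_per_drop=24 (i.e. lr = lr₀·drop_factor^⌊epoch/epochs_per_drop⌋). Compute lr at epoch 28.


n_drops = ⌊28/24⌋ = 1
lr = 0.05·0.1^1 = 0.05·0.1 = 0.005

0.005


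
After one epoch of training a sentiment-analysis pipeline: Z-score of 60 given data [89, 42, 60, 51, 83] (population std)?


μ = 65, σ = 18.1659
z = (60 - 65)/18.1659 = -0.2752

-0.2752


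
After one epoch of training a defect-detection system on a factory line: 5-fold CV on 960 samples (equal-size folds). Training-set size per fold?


Fold size = 960/5 = 192
Training per fold = 960 - 192 = 768

768


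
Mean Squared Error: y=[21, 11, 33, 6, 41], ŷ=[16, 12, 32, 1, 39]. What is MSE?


Squared errors: (21-16)²=25, (11-12)²=1, (33-32)²=1, (6-1)²=25, (41-39)²=4
Sum = 56
MSE = 56/5 = 56/5

56/5


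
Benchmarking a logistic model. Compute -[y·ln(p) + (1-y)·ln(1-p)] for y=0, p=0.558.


BCE = -[y·ln(p) + (1-y)·ln(1-p)]
= -0 - 1·ln(1-0.558)
= -ln(0.442) = 0.8164

0.8164


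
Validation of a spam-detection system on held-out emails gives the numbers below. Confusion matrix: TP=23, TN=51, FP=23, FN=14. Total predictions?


Total = TP + TN + FP + FN
= 23 + 51 + 23 + 14
= 111
(Predicted positive: 46, predicted negative: 65)

111


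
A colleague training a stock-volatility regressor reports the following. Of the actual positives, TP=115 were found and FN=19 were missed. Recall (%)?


Recall = TP/(TP+FN)
= 115/(115+19)
= 115/134 = 85.82%

85.82%


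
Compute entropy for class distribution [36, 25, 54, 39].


Probabilities: [36/154, 25/154, 54/154, 39/154] ≈ [0.2338, 0.1623, 0.3506, 0.2532]
H = -((36/154)·log₂(36/154) + (25/154)·log₂(25/154) + (54/154)·log₂(54/154) + (39/154)·log₂(39/154))
  = 1.9479 bits

1.9479 bits


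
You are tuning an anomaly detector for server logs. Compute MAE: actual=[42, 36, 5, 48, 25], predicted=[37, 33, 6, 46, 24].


Absolute errors: |42-37|=5, |36-33|=3, |5-6|=1, |48-46|=2, |25-24|=1
Sum = 12
MAE = 12/5 = 12/5

12/5


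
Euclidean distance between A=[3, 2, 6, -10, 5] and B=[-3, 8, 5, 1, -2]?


d = √((3+ 3)² + (2-8)² + (6-5)² + (-10-1)² + (5+ 2)²)
  = √(36 + 36 + 1 + 121 + 49)
  = √243 = 15.5885

15.5885


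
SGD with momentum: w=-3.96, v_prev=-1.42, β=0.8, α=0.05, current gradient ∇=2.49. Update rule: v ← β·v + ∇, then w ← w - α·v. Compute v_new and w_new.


v_new = 0.8·-1.42 + 2.49 = -1.136 + 2.49 = 1.354
w_new = -3.96 - 0.05·1.354 = -3.96 - 0.0677 = -4.0277

v_new=1.354, w_new=-4.0277


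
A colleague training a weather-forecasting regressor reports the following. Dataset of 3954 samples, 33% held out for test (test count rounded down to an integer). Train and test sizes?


Test = ⌊3954·33/100⌋ = 1304
Train = 3954 - 1304 = 2650

Train: 2650, Test: 1304


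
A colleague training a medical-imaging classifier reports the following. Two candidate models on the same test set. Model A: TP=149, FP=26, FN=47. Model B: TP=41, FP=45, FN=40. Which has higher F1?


Model A: P=149/175=0.8514, R=149/196=0.7602, F1=2PR/(P+R)=2TP/(2TP+FP+FN)=298/371=0.8032
Model B: P=41/86=0.4767, R=41/81=0.5062, F1=2PR/(P+R)=2TP/(2TP+FP+FN)=82/167=0.491
0.8032 > 0.491 → Model A

Model A


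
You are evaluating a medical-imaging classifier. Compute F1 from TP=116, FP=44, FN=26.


Precision = 116/160 = 0.725
Recall = 116/142 = 0.8169
F1 = 2·P·R/(P+R) = 2·TP/(2·TP+FP+FN) = 232/(232+44+26) = 232/302 = 0.7682

0.7682


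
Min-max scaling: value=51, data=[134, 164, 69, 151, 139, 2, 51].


min=2, max=164
(51-2)/(164-2) = 49/162 = 0.3025

0.3025


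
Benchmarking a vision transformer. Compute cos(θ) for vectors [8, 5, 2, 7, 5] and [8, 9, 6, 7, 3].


A·B = 8·8 + 5·9 + 2·6 + 7·7 + 5·3 = 185
‖A‖ = √167 = 12.9228, ‖B‖ = √239 = 15.4596
cos = 185/(√167·√239) = 185/√39913 = 0.926

0.926


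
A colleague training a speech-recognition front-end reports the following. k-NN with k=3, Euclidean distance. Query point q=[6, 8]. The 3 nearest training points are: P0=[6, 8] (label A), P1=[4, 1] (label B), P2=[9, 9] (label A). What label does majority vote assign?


d(q,P0) = 0.0  (label A)
d(q,P1) = 7.2801  (label B)
d(q,P2) = 3.1623  (label A)
Votes: A=2, B=1
Majority → A

A


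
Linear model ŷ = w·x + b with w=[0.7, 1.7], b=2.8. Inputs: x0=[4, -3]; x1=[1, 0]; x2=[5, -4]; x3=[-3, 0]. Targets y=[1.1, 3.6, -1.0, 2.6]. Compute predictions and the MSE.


ŷ0 = (0.7)·(4) + (1.7)·(-3) + 2.8 = 0.5
ŷ1 = (0.7)·(1) + (1.7)·(0) + 2.8 = 3.5
ŷ2 = (0.7)·(5) + (1.7)·(-4) + 2.8 = -0.5
ŷ3 = (0.7)·(-3) + (1.7)·(0) + 2.8 = 0.7
errors² = [0.36, 0.01, 0.25, 3.61]
MSE = 4.2300/4 = 1.0575

1.0575


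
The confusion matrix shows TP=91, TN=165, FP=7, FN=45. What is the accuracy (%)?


Accuracy = (TP+TN)/(TP+TN+FP+FN)
= (91+165)/(308)
= 256/308 = 83.12%

83.12%


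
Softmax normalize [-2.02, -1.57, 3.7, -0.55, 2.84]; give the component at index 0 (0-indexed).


Exponentials: e^-2.02=0.1327, e^-1.57=0.208, e^3.7=40.4473, e^-0.55=0.5769, e^2.84=17.1158
Sum = 58.4807
Softmax = [0.0023, 0.0036, 0.6916, 0.0099, 0.2927]
p[0] = 0.1327/58.4807 = 0.0023

0.0023


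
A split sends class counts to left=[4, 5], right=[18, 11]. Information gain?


Parent = [22, 16], H_parent = 0.9819
H_left = 0.9911 (n=9), H_right = 0.9576 (n=29)
H_children = (9/38)·0.9911 + (29/38)·0.9576 = 0.9655
IG = 0.9819 - 0.9655 = 0.0164

0.0164


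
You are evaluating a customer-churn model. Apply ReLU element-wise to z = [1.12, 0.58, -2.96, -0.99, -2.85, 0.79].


ReLU(1.12) = max(0, 1.12) = 1.12
ReLU(0.58) = max(0, 0.58) = 0.58
ReLU(-2.96) = max(0, -2.96) = 0.0
ReLU(-0.99) = max(0, -0.99) = 0.0
ReLU(-2.85) = max(0, -2.85) = 0.0
ReLU(0.79) = max(0, 0.79) = 0.79
result = [1.12, 0.58, 0.0, 0.0, 0.0, 0.79]

[1.12, 0.58, 0.0, 0.0, 0.0, 0.79]


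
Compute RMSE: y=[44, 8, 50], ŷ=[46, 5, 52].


MSE = 17/3 = 5.6667
RMSE = √(17/3) = 2.3805

2.3805


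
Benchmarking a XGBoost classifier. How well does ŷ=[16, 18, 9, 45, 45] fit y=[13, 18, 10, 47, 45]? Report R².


ȳ = 26.6
SS_res = Σ(y-ŷ)² = 14
SS_tot = Σ(y-ȳ)² = 1289.2
R² = 1 - SS_res/SS_tot = 1 - 0.0109 = 0.9891

0.9891


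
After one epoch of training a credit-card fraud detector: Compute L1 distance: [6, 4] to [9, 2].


d = |6-9| + |4-2|
  = 3 + 2
  = 5

5


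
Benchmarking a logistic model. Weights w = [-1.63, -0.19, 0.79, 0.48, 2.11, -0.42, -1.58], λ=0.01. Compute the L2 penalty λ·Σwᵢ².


‖w‖₂² = (-1.63)² + (-0.19)² + (0.79)² + (0.48)² + (2.11)² + (-0.42)² + (-1.58)²
     = 2.6569 + 0.0361 + 0.6241 + 0.2304 + 4.4521 + 0.1764 + 2.4964
     = 10.6724
λ·‖w‖₂² = 0.01·10.6724 = 0.106724

0.106724


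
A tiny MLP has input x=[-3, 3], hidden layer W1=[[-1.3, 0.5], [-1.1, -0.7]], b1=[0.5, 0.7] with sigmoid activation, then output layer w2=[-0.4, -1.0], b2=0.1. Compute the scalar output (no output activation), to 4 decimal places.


z1[0] = (-1.3)·(-3) + (0.5)·(3) + 0.5 = 5.9
z1[1] = (-1.1)·(-3) + (-0.7)·(3) + 0.7 = 1.9
h = sigmoid(z1) = [0.9973, 0.8699]
output = (-0.4)·(0.9973) + (-1.0)·(0.8699) + 0.1 = -1.1688

-1.1688


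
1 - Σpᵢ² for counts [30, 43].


Probabilities: [30/73, 43/73] ≈ [0.411, 0.589]
Σpᵢ² = (900 + 1849)/73² = 2749/5329
Gini = 1 - Σpᵢ² = 1 - 2749/5329 = 0.4841

0.4841


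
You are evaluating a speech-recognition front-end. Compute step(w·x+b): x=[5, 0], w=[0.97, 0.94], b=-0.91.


z = (5)·(0.97) + (0)·(0.94) - 0.91
  = 3.94
step(z) = 1 (z≥0)

1


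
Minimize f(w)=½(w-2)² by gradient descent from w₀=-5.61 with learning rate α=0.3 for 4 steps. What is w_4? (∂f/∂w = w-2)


step 1: grad = -5.61-2 = -7.61; w = -5.61 - 0.3·(-7.61) = -3.327
step 2: grad = -3.327-2 = -5.327; w = -3.327 - 0.3·(-5.327) = -1.7289
step 3: grad = -1.7289-2 = -3.7289; w = -1.7289 - 0.3·(-3.7289) = -0.61023
step 4: grad = -0.61023-2 = -2.61023; w = -0.61023 - 0.3·(-2.61023) = 0.172839

0.172839


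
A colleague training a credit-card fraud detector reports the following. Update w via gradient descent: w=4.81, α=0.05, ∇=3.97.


w_new = w - α·∇
= 4.81 - 0.05·3.97
= 4.81 - 0.1985
= 4.6115

4.6115


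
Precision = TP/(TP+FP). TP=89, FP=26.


Precision = TP/(TP+FP)
= 89/(89+26)
= 89/115 = 77.39%

77.39%


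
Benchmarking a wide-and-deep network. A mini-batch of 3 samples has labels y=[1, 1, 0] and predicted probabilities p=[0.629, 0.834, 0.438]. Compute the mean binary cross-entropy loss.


L[0] = -ln(0.629) = 0.4636
L[1] = -ln(0.834) = 0.1815
L[2] = -ln(1-0.438) = -ln(0.562) = 0.5763
mean = (0.4636 + 0.1815 + 0.5763)/3 = 0.4071

0.4071


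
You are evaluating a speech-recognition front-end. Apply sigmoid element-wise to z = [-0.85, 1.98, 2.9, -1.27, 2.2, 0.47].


σ(-0.85) = 1/(1+e^0.85) = 0.2994
σ(1.98) = 1/(1+e^-1.98) = 0.8787
σ(2.9) = 1/(1+e^-2.9) = 0.9478
σ(-1.27) = 1/(1+e^1.27) = 0.2193
σ(2.2) = 1/(1+e^-2.2) = 0.9002
σ(0.47) = 1/(1+e^-0.47) = 0.6154
result = [0.2994, 0.8787, 0.9478, 0.2193, 0.9002, 0.6154]

[0.2994, 0.8787, 0.9478, 0.2193, 0.9002, 0.6154]


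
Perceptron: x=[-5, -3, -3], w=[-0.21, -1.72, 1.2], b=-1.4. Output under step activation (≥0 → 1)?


z = (-5)·(-0.21) + (-3)·(-1.72) + (-3)·(1.2) - 1.4
  = 1.21
step(z) = 1 (z≥0)

1


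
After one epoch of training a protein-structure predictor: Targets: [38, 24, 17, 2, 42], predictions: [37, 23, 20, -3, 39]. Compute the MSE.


Squared errors: (38-37)²=1, (24-23)²=1, (17-20)²=9, (2+ 3)²=25, (42-39)²=9
Sum = 45
MSE = 45/5 = 9

9


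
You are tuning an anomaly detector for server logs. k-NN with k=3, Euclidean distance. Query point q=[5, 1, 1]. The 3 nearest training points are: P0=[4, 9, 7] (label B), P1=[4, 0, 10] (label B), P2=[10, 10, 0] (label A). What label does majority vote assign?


d(q,P0) = 10.0499  (label B)
d(q,P1) = 9.1104  (label B)
d(q,P2) = 10.3441  (label A)
Votes: A=1, B=2
Majority → B

B


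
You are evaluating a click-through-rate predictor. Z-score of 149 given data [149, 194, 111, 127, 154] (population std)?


μ = 147, σ = 28.1354
z = (149 - 147)/28.1354 = 0.0711

0.0711


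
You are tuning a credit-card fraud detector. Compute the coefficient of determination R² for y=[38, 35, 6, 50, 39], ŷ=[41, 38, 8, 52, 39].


ȳ = 33.6
SS_res = Σ(y-ŷ)² = 26
SS_tot = Σ(y-ȳ)² = 1081.2
R² = 1 - SS_res/SS_tot = 1 - 0.024 = 0.976

0.976


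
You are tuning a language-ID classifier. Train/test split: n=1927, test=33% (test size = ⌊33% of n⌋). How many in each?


Test = ⌊1927·33/100⌋ = 635
Train = 1927 - 635 = 1292

Train: 1292, Test: 635


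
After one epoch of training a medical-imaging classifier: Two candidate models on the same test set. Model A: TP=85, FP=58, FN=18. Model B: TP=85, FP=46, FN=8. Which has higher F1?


Model A: P=85/143=0.5944, R=85/103=0.8252, F1=2PR/(P+R)=2TP/(2TP+FP+FN)=170/246=0.6911
Model B: P=85/131=0.6489, R=85/93=0.914, F1=2PR/(P+R)=2TP/(2TP+FP+FN)=170/224=0.7589
0.6911 < 0.7589 → Model B

Model B


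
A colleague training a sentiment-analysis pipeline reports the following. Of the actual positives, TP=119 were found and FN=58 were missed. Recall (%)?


Recall = TP/(TP+FN)
= 119/(119+58)
= 119/177 = 67.23%

67.23%


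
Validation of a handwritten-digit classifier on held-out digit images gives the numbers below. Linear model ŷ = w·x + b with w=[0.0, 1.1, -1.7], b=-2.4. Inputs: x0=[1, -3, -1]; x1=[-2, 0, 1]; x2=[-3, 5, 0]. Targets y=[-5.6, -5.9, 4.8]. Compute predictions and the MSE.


ŷ0 = (0.0)·(1) + (1.1)·(-3) + (-1.7)·(-1) - 2.4 = -4.0
ŷ1 = (0.0)·(-2) + (1.1)·(0) + (-1.7)·(1) - 2.4 = -4.1
ŷ2 = (0.0)·(-3) + (1.1)·(5) + (-1.7)·(0) - 2.4 = 3.1
errors² = [2.56, 3.24, 2.89]
MSE = 8.6900/3 = 2.8967

2.8967


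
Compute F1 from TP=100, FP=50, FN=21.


Precision = 100/150 = 0.6667
Recall = 100/121 = 0.8264
F1 = 2·P·R/(P+R) = 2·TP/(2·TP+FP+FN) = 200/(200+50+21) = 200/271 = 0.738

0.738


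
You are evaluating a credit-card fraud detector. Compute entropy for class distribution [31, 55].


Probabilities: [31/86, 55/86] ≈ [0.3605, 0.6395]
H = -((31/86)·log₂(31/86) + (55/86)·log₂(55/86))
  = 0.9431 bits

0.9431 bits


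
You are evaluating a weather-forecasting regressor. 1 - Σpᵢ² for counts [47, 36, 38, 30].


Probabilities: [47/151, 36/151, 38/151, 30/151] ≈ [0.3113, 0.2384, 0.2517, 0.1987]
Σpᵢ² = (2209 + 1296 + 1444 + 900)/151² = 5849/22801
Gini = 1 - Σpᵢ² = 1 - 5849/22801 = 0.7435

0.7435


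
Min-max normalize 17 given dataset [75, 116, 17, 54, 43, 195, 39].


min=17, max=195
(17-17)/(195-17) = 0/178 = 0.0

0.0


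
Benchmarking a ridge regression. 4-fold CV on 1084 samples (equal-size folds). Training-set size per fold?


Fold size = 1084/4 = 271
Training per fold = 1084 - 271 = 813

813


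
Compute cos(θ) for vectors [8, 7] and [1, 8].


A·B = 8·1 + 7·8 = 64
‖A‖ = √113 = 10.6301, ‖B‖ = √65 = 8.0623
cos = 64/(√113·√65) = 64/√7345 = 0.7468

0.7468


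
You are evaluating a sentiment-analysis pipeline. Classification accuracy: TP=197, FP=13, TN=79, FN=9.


Accuracy = (TP+TN)/(TP+TN+FP+FN)
= (197+79)/(298)
= 276/298 = 92.62%

92.62%


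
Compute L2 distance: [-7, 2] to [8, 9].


d = √((-7-8)² + (2-9)²)
  = √(225 + 49)
  = √274 = 16.5529

16.5529


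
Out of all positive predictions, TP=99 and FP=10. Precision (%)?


Precision = TP/(TP+FP)
= 99/(99+10)
= 99/109 = 90.83%

90.83%


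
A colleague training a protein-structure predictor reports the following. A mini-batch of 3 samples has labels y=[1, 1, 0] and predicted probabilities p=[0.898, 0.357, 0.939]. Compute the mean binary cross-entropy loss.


L[0] = -ln(0.898) = 0.1076
L[1] = -ln(0.357) = 1.03
L[2] = -ln(1-0.939) = -ln(0.061) = 2.7969
mean = (0.1076 + 1.03 + 2.7969)/3 = 1.3115

1.3115


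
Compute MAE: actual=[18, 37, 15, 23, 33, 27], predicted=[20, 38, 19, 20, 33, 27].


Absolute errors: |18-20|=2, |37-38|=1, |15-19|=4, |23-20|=3, |33-33|=0, |27-27|=0
Sum = 10
MAE = 10/6 = 5/3

5/3


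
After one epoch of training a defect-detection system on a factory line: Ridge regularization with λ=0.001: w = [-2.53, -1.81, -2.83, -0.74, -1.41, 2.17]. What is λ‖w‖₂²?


‖w‖₂² = (-2.53)² + (-1.81)² + (-2.83)² + (-0.74)² + (-1.41)² + (2.17)²
     = 6.4009 + 3.2761 + 8.0089 + 0.5476 + 1.9881 + 4.7089
     = 24.9305
λ·‖w‖₂² = 0.001·24.9305 = 0.02493

0.02493


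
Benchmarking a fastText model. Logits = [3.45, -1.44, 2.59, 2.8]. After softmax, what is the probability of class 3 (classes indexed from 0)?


Exponentials: e^3.45=31.5004, e^-1.44=0.2369, e^2.59=13.3298, e^2.8=16.4446
Sum = 61.5117
Softmax = [0.5121, 0.0039, 0.2167, 0.2673]
p[3] = 16.4446/61.5117 = 0.2673

0.2673


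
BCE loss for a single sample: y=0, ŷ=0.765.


BCE = -[y·ln(p) + (1-y)·ln(1-p)]
= -0 - 1·ln(1-0.765)
= -ln(0.235) = 1.4482

1.4482


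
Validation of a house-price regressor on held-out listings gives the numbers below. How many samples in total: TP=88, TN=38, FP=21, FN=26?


Total = TP + TN + FP + FN
= 88 + 38 + 21 + 26
= 173
(Predicted positive: 109, predicted negative: 64)

173


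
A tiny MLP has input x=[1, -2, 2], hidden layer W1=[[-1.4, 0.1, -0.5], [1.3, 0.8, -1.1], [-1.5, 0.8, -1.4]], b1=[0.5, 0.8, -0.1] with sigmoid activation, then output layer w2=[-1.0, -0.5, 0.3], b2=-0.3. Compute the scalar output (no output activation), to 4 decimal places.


z1[0] = (-1.4)·(1) + (0.1)·(-2) + (-0.5)·(2) + 0.5 = -2.1
z1[1] = (1.3)·(1) + (0.8)·(-2) + (-1.1)·(2) + 0.8 = -1.7
z1[2] = (-1.5)·(1) + (0.8)·(-2) + (-1.4)·(2) - 0.1 = -6.0
h = sigmoid(z1) = [0.1091, 0.1545, 0.0025]
output = (-1.0)·(0.1091) + (-0.5)·(0.1545) + (0.3)·(0.0025) - 0.3 = -0.4856

-0.4856


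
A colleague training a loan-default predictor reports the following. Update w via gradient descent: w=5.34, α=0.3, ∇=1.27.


w_new = w - α·∇
= 5.34 - 0.3·1.27
= 5.34 - 0.381
= 4.959

4.959


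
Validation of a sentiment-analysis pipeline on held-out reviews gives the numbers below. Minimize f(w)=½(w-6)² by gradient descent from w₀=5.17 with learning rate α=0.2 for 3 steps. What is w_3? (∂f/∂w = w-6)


step 1: grad = 5.17-6 = -0.83; w = 5.17 - 0.2·(-0.83) = 5.336
step 2: grad = 5.336-6 = -0.664; w = 5.336 - 0.2·(-0.664) = 5.4688
step 3: grad = 5.4688-6 = -0.5312; w = 5.4688 - 0.2·(-0.5312) = 5.57504

5.57504


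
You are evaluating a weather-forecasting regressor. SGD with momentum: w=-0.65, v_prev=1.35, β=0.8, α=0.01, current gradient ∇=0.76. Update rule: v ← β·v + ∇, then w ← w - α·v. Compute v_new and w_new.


v_new = 0.8·1.35 + 0.76 = 1.08 + 0.76 = 1.84
w_new = -0.65 - 0.01·1.84 = -0.65 - 0.0184 = -0.6684

v_new=1.84, w_new=-0.6684


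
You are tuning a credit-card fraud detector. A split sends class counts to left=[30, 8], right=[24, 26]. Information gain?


Parent = [54, 34], H_parent = 0.9624
H_left = 0.7425 (n=38), H_right = 0.9988 (n=50)
H_children = (38/88)·0.7425 + (50/88)·0.9988 = 0.8881
IG = 0.9624 - 0.8881 = 0.0743

0.0743


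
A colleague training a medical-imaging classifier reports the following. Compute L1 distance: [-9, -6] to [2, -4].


d = |-9-2| + |-6+ 4|
  = 11 + 2
  = 13

13


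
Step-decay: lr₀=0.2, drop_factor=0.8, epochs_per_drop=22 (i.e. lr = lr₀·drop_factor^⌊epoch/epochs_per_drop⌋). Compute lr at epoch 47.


n_drops = ⌊47/22⌋ = 2
lr = 0.2·0.8^2 = 0.2·0.64 = 0.128

0.128


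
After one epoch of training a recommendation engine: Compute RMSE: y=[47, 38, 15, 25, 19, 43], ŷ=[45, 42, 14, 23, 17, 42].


MSE = 30/6 = 5
RMSE = √(30/6) = 2.2361

2.2361


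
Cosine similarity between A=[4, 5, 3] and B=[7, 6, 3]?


A·B = 4·7 + 5·6 + 3·3 = 67
‖A‖ = √50 = 7.0711, ‖B‖ = √94 = 9.6954
cos = 67/(√50·√94) = 67/√4700 = 0.9773

0.9773


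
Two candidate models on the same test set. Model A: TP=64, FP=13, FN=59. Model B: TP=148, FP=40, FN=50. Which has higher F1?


Model A: P=64/77=0.8312, R=64/123=0.5203, F1=2PR/(P+R)=2TP/(2TP+FP+FN)=128/200=0.64
Model B: P=148/188=0.7872, R=148/198=0.7475, F1=2PR/(P+R)=2TP/(2TP+FP+FN)=296/386=0.7668
0.64 < 0.7668 → Model B

Model B


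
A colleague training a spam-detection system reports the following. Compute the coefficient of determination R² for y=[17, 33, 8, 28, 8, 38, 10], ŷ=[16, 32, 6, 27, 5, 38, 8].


ȳ = 20.2857
SS_res = Σ(y-ŷ)² = 20
SS_tot = Σ(y-ȳ)² = 953.43
R² = 1 - SS_res/SS_tot = 1 - 0.021 = 0.979

0.979


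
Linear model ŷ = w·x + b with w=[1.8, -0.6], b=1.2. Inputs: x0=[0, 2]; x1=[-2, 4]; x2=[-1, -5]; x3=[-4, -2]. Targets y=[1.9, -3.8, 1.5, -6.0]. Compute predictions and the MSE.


ŷ0 = (1.8)·(0) + (-0.6)·(2) + 1.2 = 0.0
ŷ1 = (1.8)·(-2) + (-0.6)·(4) + 1.2 = -4.8
ŷ2 = (1.8)·(-1) + (-0.6)·(-5) + 1.2 = 2.4
ŷ3 = (1.8)·(-4) + (-0.6)·(-2) + 1.2 = -4.8
errors² = [3.61, 1.0, 0.81, 1.44]
MSE = 6.8600/4 = 1.715

1.715


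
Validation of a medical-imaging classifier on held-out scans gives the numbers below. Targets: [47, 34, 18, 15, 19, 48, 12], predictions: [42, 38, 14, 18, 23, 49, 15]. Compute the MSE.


Squared errors: (47-42)²=25, (34-38)²=16, (18-14)²=16, (15-18)²=9, (19-23)²=16, (48-49)²=1, (12-15)²=9
Sum = 92
MSE = 92/7 = 92/7

92/7


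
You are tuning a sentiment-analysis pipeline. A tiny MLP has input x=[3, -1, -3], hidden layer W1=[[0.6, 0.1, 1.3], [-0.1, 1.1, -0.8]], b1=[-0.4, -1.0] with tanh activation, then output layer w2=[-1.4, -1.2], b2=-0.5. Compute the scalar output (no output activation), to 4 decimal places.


z1[0] = (0.6)·(3) + (0.1)·(-1) + (1.3)·(-3) - 0.4 = -2.6
z1[1] = (-0.1)·(3) + (1.1)·(-1) + (-0.8)·(-3) - 1.0 = 0.0
h = tanh(z1) = [-0.989, 0.0]
output = (-1.4)·(-0.989) + (-1.2)·(0.0) - 0.5 = 0.8846

0.8846


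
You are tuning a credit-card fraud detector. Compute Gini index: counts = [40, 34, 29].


Probabilities: [40/103, 34/103, 29/103] ≈ [0.3883, 0.3301, 0.2816]
Σpᵢ² = (1600 + 1156 + 841)/103² = 3597/10609
Gini = 1 - Σpᵢ² = 1 - 3597/10609 = 0.6609

0.6609


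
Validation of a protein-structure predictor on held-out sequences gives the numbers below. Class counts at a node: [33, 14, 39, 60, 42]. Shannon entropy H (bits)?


Probabilities: [33/188, 14/188, 39/188, 60/188, 42/188] ≈ [0.1755, 0.0745, 0.2074, 0.3191, 0.2234]
H = -((33/188)·log₂(33/188) + (14/188)·log₂(14/188) + (39/188)·log₂(39/188) + (60/188)·log₂(60/188) + (42/188)·log₂(42/188))
  = 2.1993 bits

2.1993 bits


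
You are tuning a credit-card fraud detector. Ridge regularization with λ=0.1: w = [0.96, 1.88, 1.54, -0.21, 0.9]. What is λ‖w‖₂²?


‖w‖₂² = (0.96)² + (1.88)² + (1.54)² + (-0.21)² + (0.9)²
     = 0.9216 + 3.5344 + 2.3716 + 0.0441 + 0.81
     = 7.6817
λ·‖w‖₂² = 0.1·7.6817 = 0.76817

0.76817


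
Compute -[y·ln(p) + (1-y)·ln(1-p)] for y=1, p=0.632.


BCE = -[y·ln(p) + (1-y)·ln(1-p)]
= -1·ln(0.632) - 0
= -ln(0.632) = 0.4589

0.4589


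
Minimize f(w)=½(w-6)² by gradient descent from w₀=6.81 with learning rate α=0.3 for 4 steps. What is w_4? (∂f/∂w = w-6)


step 1: grad = 6.81-6 = 0.81; w = 6.81 - 0.3·(0.81) = 6.567
step 2: grad = 6.567-6 = 0.567; w = 6.567 - 0.3·(0.567) = 6.3969
step 3: grad = 6.3969-6 = 0.3969; w = 6.3969 - 0.3·(0.3969) = 6.27783
step 4: grad = 6.27783-6 = 0.27783; w = 6.27783 - 0.3·(0.27783) = 6.194481

6.194481


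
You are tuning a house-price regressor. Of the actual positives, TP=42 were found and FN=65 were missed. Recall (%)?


Recall = TP/(TP+FN)
= 42/(42+65)
= 42/107 = 39.25%

39.25%


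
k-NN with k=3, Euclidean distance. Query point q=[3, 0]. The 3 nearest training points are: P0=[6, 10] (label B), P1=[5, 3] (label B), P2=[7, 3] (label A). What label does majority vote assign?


d(q,P0) = 10.4403  (label B)
d(q,P1) = 3.6056  (label B)
d(q,P2) = 5.0  (label A)
Votes: A=1, B=2
Majority → B

B


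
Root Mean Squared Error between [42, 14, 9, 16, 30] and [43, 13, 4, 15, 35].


MSE = 53/5 = 10.6
RMSE = √(53/5) = 3.2558

3.2558


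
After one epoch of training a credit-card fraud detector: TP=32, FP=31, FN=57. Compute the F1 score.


Precision = 32/63 = 0.5079
Recall = 32/89 = 0.3596
F1 = 2·P·R/(P+R) = 2·TP/(2·TP+FP+FN) = 64/(64+31+57) = 64/152 = 0.4211

0.4211


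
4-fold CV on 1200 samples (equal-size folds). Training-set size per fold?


Fold size = 1200/4 = 300
Training per fold = 1200 - 300 = 900

900


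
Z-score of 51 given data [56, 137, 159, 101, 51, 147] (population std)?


μ = 108.5, σ = 42.7463
z = (51 - 108.5)/42.7463 = -1.3451

-1.3451


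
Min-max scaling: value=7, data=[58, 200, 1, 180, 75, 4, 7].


min=1, max=200
(7-1)/(200-1) = 6/199 = 0.0302

0.0302


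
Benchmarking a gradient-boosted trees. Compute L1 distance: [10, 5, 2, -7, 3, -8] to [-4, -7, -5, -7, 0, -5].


d = |10+ 4| + |5+ 7| + |2+ 5| + |-7+ 7| + |3-0| + |-8+ 5|
  = 14 + 12 + 7 + 0 + 3 + 3
  = 39

39


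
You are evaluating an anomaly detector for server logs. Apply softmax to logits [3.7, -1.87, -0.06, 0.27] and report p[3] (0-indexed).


Exponentials: e^3.7=40.4473, e^-1.87=0.1541, e^-0.06=0.9418, e^0.27=1.31
Sum = 42.8532
Softmax = [0.9439, 0.0036, 0.022, 0.0306]
p[3] = 1.31/42.8532 = 0.0306

0.0306


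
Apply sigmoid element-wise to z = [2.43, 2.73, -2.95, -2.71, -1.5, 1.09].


σ(2.43) = 1/(1+e^-2.43) = 0.9191
σ(2.73) = 1/(1+e^-2.73) = 0.9388
σ(-2.95) = 1/(1+e^2.95) = 0.0497
σ(-2.71) = 1/(1+e^2.71) = 0.0624
σ(-1.5) = 1/(1+e^1.5) = 0.1824
σ(1.09) = 1/(1+e^-1.09) = 0.7484
result = [0.9191, 0.9388, 0.0497, 0.0624, 0.1824, 0.7484]

[0.9191, 0.9388, 0.0497, 0.0624, 0.1824, 0.7484]


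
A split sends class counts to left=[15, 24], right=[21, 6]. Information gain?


Parent = [36, 30], H_parent = 0.994
H_left = 0.9612 (n=39), H_right = 0.7642 (n=27)
H_children = (39/66)·0.9612 + (27/66)·0.7642 = 0.8806
IG = 0.994 - 0.8806 = 0.1134

0.1134


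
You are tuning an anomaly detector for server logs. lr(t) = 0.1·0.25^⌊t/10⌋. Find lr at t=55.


n_drops = ⌊55/10⌋ = 5
lr = 0.1·0.25^5 = 0.1·0.0009765625 = 0.00009765625

0.00009765625


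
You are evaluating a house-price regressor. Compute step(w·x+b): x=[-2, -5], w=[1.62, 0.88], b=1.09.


z = (-2)·(1.62) + (-5)·(0.88) + 1.09
  = -6.55
step(z) = 0 (z<0)

0


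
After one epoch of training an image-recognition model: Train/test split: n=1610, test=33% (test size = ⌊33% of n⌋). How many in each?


Test = ⌊1610·33/100⌋ = 531
Train = 1610 - 531 = 1079

Train: 1079, Test: 531


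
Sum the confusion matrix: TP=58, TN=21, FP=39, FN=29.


Total = TP + TN + FP + FN
= 58 + 21 + 39 + 29
= 147
(Predicted positive: 97, predicted negative: 50)

147


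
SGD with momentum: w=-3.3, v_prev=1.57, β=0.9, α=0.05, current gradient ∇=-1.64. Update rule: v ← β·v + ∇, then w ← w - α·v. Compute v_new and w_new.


v_new = 0.9·1.57 - 1.64 = 1.413 - 1.64 = -0.227
w_new = -3.3 - 0.05·-0.227 = -3.3 + 0.01135 = -3.28865

v_new=-0.227, w_new=-3.28865


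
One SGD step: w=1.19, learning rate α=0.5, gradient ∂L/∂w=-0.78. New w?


w_new = w - α·∇
= 1.19 - 0.5·-0.78
= 1.19 + 0.39
= 1.58

1.58


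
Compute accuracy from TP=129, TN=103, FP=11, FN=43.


Accuracy = (TP+TN)/(TP+TN+FP+FN)
= (129+103)/(286)
= 232/286 = 81.12%

81.12%


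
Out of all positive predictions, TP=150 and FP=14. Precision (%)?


Precision = TP/(TP+FP)
= 150/(150+14)
= 150/164 = 91.46%

91.46%


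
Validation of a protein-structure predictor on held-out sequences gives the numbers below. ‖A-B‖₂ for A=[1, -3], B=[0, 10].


d = √((1-0)² + (-3-10)²)
  = √(1 + 169)
  = √170 = 13.0384

13.0384


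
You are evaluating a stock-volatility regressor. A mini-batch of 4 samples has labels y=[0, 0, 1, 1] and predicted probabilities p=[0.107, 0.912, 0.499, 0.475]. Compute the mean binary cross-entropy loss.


L[0] = -ln(1-0.107) = -ln(0.893) = 0.1132
L[1] = -ln(1-0.912) = -ln(0.088) = 2.4304
L[2] = -ln(0.499) = 0.6951
L[3] = -ln(0.475) = 0.7444
mean = (0.1132 + 2.4304 + 0.6951 + 0.7444)/4 = 0.9958

0.9958


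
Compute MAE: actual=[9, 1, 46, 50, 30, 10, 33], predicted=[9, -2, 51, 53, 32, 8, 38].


Absolute errors: |9-9|=0, |1+ 2|=3, |46-51|=5, |50-53|=3, |30-32|=2, |10-8|=2, |33-38|=5
Sum = 20
MAE = 20/7 = 20/7

20/7


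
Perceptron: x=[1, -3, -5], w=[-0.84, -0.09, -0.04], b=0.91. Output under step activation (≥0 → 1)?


z = (1)·(-0.84) + (-3)·(-0.09) + (-5)·(-0.04) + 0.91
  = 0.54
step(z) = 1 (z≥0)

1


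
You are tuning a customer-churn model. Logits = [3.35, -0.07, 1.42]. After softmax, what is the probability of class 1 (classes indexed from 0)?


Exponentials: e^3.35=28.5027, e^-0.07=0.9324, e^1.42=4.1371
Sum = 33.5722
Softmax = [0.849, 0.0278, 0.1232]
p[1] = 0.9324/33.5722 = 0.0278

0.0278


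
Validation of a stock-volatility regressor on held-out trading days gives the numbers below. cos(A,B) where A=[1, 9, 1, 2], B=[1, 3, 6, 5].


A·B = 1·1 + 9·3 + 1·6 + 2·5 = 44
‖A‖ = √87 = 9.3274, ‖B‖ = √71 = 8.4261
cos = 44/(√87·√71) = 44/√6177 = 0.5598

0.5598


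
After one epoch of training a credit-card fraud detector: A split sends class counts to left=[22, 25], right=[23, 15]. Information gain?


Parent = [45, 40], H_parent = 0.9975
H_left = 0.9971 (n=47), H_right = 0.9678 (n=38)
H_children = (47/85)·0.9971 + (38/85)·0.9678 = 0.984
IG = 0.9975 - 0.984 = 0.0135

0.0135


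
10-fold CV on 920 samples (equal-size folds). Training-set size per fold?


Fold size = 920/10 = 92
Training per fold = 920 - 92 = 828

828


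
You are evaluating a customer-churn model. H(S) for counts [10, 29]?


Probabilities: [10/39, 29/39] ≈ [0.2564, 0.7436]
H = -((10/39)·log₂(10/39) + (29/39)·log₂(29/39))
  = 0.8213 bits

0.8213 bits


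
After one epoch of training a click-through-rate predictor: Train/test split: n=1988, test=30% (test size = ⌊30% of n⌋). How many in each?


Test = ⌊1988·30/100⌋ = 596
Train = 1988 - 596 = 1392

Train: 1392, Test: 596


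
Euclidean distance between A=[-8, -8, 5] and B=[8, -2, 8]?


d = √((-8-8)² + (-8+ 2)² + (5-8)²)
  = √(256 + 36 + 9)
  = √301 = 17.3494

17.3494


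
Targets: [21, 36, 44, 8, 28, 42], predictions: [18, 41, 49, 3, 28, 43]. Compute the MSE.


Squared errors: (21-18)²=9, (36-41)²=25, (44-49)²=25, (8-3)²=25, (28-28)²=0, (42-43)²=1
Sum = 85
MSE = 85/6 = 85/6

85/6


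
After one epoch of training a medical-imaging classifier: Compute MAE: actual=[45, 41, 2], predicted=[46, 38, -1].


Absolute errors: |45-46|=1, |41-38|=3, |2+ 1|=3
Sum = 7
MAE = 7/3 = 7/3

7/3


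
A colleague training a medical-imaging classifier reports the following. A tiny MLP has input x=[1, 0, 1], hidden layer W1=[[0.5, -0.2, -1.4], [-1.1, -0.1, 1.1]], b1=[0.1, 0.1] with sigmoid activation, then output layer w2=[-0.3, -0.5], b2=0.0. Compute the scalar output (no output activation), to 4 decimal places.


z1[0] = (0.5)·(1) + (-0.2)·(0) + (-1.4)·(1) + 0.1 = -0.8
z1[1] = (-1.1)·(1) + (-0.1)·(0) + (1.1)·(1) + 0.1 = 0.1
h = sigmoid(z1) = [0.31, 0.525]
output = (-0.3)·(0.31) + (-0.5)·(0.525) + 0.0 = -0.3555

-0.3555


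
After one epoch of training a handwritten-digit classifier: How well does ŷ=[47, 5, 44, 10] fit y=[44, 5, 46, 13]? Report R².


ȳ = 27
SS_res = Σ(y-ŷ)² = 22
SS_tot = Σ(y-ȳ)² = 1330
R² = 1 - SS_res/SS_tot = 1 - 0.0165 = 0.9835

0.9835


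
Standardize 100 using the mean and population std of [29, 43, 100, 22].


μ = 48.5, σ = 30.6798
z = (100 - 48.5)/30.6798 = 1.6786

1.6786


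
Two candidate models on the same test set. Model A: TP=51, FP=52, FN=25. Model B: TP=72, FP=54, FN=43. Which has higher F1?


Model A: P=51/103=0.4951, R=51/76=0.6711, F1=2PR/(P+R)=2TP/(2TP+FP+FN)=102/179=0.5698
Model B: P=72/126=0.5714, R=72/115=0.6261, F1=2PR/(P+R)=2TP/(2TP+FP+FN)=144/241=0.5975
0.5698 < 0.5975 → Model B

Model B


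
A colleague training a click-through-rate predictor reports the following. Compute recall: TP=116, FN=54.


Recall = TP/(TP+FN)
= 116/(116+54)
= 116/170 = 68.24%

68.24%


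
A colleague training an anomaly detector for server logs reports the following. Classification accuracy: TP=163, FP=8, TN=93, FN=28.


Accuracy = (TP+TN)/(TP+TN+FP+FN)
= (163+93)/(292)
= 256/292 = 87.67%

87.67%


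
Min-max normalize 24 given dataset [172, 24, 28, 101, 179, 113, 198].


min=24, max=198
(24-24)/(198-24) = 0/174 = 0.0

0.0


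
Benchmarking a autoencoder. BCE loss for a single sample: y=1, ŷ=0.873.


BCE = -[y·ln(p) + (1-y)·ln(1-p)]
= -1·ln(0.873) - 0
= -ln(0.873) = 0.1358

0.1358


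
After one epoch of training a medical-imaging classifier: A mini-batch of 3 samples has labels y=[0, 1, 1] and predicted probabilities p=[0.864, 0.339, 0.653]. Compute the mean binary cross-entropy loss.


L[0] = -ln(1-0.864) = -ln(0.136) = 1.9951
L[1] = -ln(0.339) = 1.0818
L[2] = -ln(0.653) = 0.4262
mean = (1.9951 + 1.0818 + 0.4262)/3 = 1.1677

1.1677


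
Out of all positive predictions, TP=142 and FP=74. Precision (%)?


Precision = TP/(TP+FP)
= 142/(142+74)
= 142/216 = 65.74%

65.74%
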